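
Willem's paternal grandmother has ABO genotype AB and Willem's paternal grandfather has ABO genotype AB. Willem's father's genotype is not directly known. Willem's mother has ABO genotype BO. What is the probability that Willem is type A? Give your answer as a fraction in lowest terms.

Willem's father's ABO genotype from AB × AB: 1/4 AA, 1/2 AB, 1/4 BB.
Crossing each possibility with the mother BO and summing P(type A): 1/4·1/2 + 1/2·1/4 + 1/4·0 = 1/4.

1/4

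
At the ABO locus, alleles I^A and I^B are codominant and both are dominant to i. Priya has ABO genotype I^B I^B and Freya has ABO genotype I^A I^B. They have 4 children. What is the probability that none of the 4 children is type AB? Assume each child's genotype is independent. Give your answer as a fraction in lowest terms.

ABO cross I^B I^B × I^A I^B → 1/2 B, 1/2 AB.
So P(type AB) = 1/2 per child.
P(not type AB) = 1/2 for one child; (1/2)^4 = 1/16.

1/16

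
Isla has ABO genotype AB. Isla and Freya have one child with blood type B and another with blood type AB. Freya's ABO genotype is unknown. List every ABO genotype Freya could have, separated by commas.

AB, AO, BB, BO

For each candidate genotype of Freya, check whether crossing it with AB can produce every observed child phenotype.
  AA → possible child types {A, AB} ✗
  AB → possible child types {A, B, AB} ✓
  AO → possible child types {A, B, AB} ✓
  BB → possible child types {B, AB} ✓
  BO → possible child types {A, B, AB} ✓
  OO → possible child types {A, B} ✗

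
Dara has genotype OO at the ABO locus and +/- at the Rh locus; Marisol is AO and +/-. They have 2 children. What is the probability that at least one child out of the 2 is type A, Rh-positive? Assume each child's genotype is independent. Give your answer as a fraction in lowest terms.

ABO cross OO × AO → 1/2 O, 1/2 A.
Rh cross +/- × +/- → 3/4 Rh+, 1/4 Rh-; so P(type A, Rh-positive) = 1/2 × 3/4 = 3/8 per child.
P(none) = (5/8)^2 = 25/64; P(at least one) = 1 − 25/64 = 39/64.

39/64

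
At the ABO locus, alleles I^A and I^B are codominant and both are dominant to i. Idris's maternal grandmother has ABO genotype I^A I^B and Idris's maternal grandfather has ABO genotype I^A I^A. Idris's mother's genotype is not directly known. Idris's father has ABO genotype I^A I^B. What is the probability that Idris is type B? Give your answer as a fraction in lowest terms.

1/8

Idris's mother's ABO genotype from I^A I^B × I^A I^A: 1/2 I^A I^A, 1/2 I^A I^B.
Crossing each possibility with the father I^A I^B and summing P(type B): 1/2·0 + 1/2·1/4 = 1/8.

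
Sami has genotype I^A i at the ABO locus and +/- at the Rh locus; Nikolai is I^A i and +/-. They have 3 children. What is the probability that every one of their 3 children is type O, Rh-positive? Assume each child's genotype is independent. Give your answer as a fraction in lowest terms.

ABO cross I^A i × I^A i → 1/4 O, 3/4 A.
Rh cross +/- × +/- → 3/4 Rh+, 1/4 Rh-; so P(type O, Rh-positive) = 1/4 × 3/4 = 3/16 per child.
All 3 independent: (3/16)^3 = 27/4096.

27/4096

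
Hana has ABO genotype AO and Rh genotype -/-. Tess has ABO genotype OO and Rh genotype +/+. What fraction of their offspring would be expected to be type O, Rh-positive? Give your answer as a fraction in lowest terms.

1/2

ABO cross AO × OO → offspring phenotypes: 1/2 O, 1/2 A.
Rh cross -/- × +/+ → 1 Rh+.
Independent loci: P(type O, Rh-positive) = 1/2 × 1 = 1/2.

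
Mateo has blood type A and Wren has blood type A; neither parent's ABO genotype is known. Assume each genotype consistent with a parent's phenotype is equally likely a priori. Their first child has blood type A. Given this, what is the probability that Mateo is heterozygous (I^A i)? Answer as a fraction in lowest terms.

7/15

Possible genotypes: Mateo ∈ {I^A I^A, I^A i}; Wren ∈ {I^A I^A, I^A i}.
Weight each parental genotype pair by prior × P(type-A child):
  I^A I^A × I^A I^A: posterior weight 4/15.
  I^A I^A × I^A i: posterior weight 4/15.
  I^A i × I^A I^A: posterior weight 4/15.
  I^A i × I^A i: posterior weight 1/5.
Sum the posterior weight over pairs where Mateo is I^A i: 7/15.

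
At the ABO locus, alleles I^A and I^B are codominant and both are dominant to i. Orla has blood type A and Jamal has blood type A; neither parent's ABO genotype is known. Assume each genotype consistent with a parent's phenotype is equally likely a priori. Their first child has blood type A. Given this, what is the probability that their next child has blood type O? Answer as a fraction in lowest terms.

1/20

Possible genotypes: Orla ∈ {I^A I^A, I^A i}; Jamal ∈ {I^A I^A, I^A i}.
Weight each parental genotype pair by prior × P(type-A child):
  I^A I^A × I^A I^A: posterior weight 4/15; P(next child type O) = 0.
  I^A I^A × I^A i: posterior weight 4/15; P(next child type O) = 0.
  I^A i × I^A I^A: posterior weight 4/15; P(next child type O) = 0.
  I^A i × I^A i: posterior weight 1/5; P(next child type O) = 1/4.
Weighted sum = 1/20.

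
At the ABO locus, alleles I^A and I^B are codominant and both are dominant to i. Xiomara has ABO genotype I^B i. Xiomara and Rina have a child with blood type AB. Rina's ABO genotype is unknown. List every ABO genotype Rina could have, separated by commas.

For each candidate genotype of Rina, check whether crossing it with I^B i can produce every observed child phenotype.
  I^A I^A → possible child types {A, AB} ✓
  I^A I^B → possible child types {A, B, AB} ✓
  I^A i → possible child types {O, A, B, AB} ✓
  I^B I^B → possible child types {B} ✗
  I^B i → possible child types {O, B} ✗
  i i → possible child types {O, B} ✗

I^A I^A, I^A I^B, I^A i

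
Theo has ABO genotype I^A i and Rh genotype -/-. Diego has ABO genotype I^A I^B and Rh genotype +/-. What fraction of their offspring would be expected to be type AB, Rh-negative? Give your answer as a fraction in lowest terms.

1/8

ABO cross I^A i × I^A I^B → offspring phenotypes: 1/2 A, 1/4 B, 1/4 AB.
Rh cross -/- × +/- → 1/2 Rh+, 1/2 Rh-.
Independent loci: P(type AB, Rh-negative) = 1/4 × 1/2 = 1/8.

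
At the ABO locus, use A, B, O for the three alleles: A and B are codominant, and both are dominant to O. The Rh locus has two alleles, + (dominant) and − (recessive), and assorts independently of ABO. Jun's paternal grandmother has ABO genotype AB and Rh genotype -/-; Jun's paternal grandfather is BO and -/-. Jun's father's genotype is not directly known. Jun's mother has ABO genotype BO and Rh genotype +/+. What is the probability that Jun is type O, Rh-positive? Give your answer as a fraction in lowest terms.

Jun's father's ABO genotype from AB × BO: 1/4 AB, 1/4 AO, 1/4 BB, 1/4 BO.
Crossing each possibility with the mother BO and summing P(type O): 1/4·0 + 1/4·1/4 + 1/4·0 + 1/4·1/4 = 1/8.
Similarly for Rh via the father's Rh distribution: P(Rh+) = 1.
Independent loci: 1/8 × 1 = 1/8.

1/8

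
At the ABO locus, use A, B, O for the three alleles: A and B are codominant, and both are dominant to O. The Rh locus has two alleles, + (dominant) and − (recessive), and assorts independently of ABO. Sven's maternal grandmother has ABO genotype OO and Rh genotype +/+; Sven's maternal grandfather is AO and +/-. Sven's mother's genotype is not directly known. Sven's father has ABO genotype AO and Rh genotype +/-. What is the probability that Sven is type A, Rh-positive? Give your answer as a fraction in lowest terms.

35/64

Sven's mother's ABO genotype from OO × AO: 1/2 AO, 1/2 OO.
Crossing each possibility with the father AO and summing P(type A): 1/2·3/4 + 1/2·1/2 = 5/8.
Similarly for Rh via the mother's Rh distribution: P(Rh+) = 7/8.
Independent loci: 5/8 × 7/8 = 35/64.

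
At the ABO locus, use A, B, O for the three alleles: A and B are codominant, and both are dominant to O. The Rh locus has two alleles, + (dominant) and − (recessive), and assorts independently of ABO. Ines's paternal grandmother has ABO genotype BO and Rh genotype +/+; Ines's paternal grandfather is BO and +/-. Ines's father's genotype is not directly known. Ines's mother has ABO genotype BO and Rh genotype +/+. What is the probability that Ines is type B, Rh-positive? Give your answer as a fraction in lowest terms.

Ines's father's ABO genotype from BO × BO: 1/4 BB, 1/2 BO, 1/4 OO.
Crossing each possibility with the mother BO and summing P(type B): 1/4·1 + 1/2·3/4 + 1/4·1/2 = 3/4.
Similarly for Rh via the father's Rh distribution: P(Rh+) = 1.
Independent loci: 3/4 × 1 = 3/4.

3/4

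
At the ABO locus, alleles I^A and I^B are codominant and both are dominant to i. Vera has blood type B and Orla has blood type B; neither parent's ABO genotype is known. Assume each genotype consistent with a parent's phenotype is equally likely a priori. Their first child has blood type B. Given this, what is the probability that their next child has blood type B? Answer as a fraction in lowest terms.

19/20

Possible genotypes: Vera ∈ {I^B I^B, I^B i}; Orla ∈ {I^B I^B, I^B i}.
Weight each parental genotype pair by prior × P(type-B child):
  I^B I^B × I^B I^B: posterior weight 4/15; P(next child type B) = 1.
  I^B I^B × I^B i: posterior weight 4/15; P(next child type B) = 1.
  I^B i × I^B I^B: posterior weight 4/15; P(next child type B) = 1.
  I^B i × I^B i: posterior weight 1/5; P(next child type B) = 3/4.
Weighted sum = 19/20.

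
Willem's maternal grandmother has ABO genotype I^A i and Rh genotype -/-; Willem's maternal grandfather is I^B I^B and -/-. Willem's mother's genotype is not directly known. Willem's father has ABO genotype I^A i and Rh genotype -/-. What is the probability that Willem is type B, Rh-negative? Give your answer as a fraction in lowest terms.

Willem's mother's ABO genotype from I^A i × I^B I^B: 1/2 I^A I^B, 1/2 I^B i.
Crossing each possibility with the father I^A i and summing P(type B): 1/2·1/4 + 1/2·1/4 = 1/4.
Similarly for Rh via the mother's Rh distribution: P(Rh-) = 1.
Independent loci: 1/4 × 1 = 1/4.

1/4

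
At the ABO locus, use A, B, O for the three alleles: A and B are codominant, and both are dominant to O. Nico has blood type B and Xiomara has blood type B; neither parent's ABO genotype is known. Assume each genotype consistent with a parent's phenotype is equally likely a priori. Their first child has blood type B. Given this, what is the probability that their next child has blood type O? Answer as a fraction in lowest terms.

1/20

Possible genotypes: Nico ∈ {BB, BO}; Xiomara ∈ {BB, BO}.
Weight each parental genotype pair by prior × P(type-B child):
  BB × BB: posterior weight 4/15; P(next child type O) = 0.
  BB × BO: posterior weight 4/15; P(next child type O) = 0.
  BO × BB: posterior weight 4/15; P(next child type O) = 0.
  BO × BO: posterior weight 1/5; P(next child type O) = 1/4.
Weighted sum = 1/20.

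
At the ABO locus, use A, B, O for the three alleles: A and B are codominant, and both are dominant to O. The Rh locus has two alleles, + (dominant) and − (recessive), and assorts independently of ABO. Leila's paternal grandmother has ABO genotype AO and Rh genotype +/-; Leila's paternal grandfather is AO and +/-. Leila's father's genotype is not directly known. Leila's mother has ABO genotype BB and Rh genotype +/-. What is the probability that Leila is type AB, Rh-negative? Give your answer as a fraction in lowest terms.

Leila's father's ABO genotype from AO × AO: 1/4 AA, 1/2 AO, 1/4 OO.
Crossing each possibility with the mother BB and summing P(type AB): 1/4·1 + 1/2·1/2 + 1/4·0 = 1/2.
Similarly for Rh via the father's Rh distribution: P(Rh-) = 1/4.
Independent loci: 1/2 × 1/4 = 1/8.

1/8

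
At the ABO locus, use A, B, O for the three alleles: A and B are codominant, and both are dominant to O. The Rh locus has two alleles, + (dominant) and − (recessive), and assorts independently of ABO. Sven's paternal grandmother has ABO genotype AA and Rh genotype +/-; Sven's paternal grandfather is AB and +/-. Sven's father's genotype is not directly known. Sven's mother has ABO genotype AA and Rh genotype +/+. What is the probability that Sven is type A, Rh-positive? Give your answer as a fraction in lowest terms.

3/4

Sven's father's ABO genotype from AA × AB: 1/2 AA, 1/2 AB.
Crossing each possibility with the mother AA and summing P(type A): 1/2·1 + 1/2·1/2 = 3/4.
Similarly for Rh via the father's Rh distribution: P(Rh+) = 1.
Independent loci: 3/4 × 1 = 3/4.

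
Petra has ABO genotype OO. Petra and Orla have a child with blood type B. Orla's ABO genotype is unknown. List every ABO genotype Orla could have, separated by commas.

For each candidate genotype of Orla, check whether crossing it with OO can produce every observed child phenotype.
  AA → possible child types {A} ✗
  AB → possible child types {A, B} ✓
  AO → possible child types {O, A} ✗
  BB → possible child types {B} ✓
  BO → possible child types {O, B} ✓
  OO → possible child types {O} ✗

AB, BB, BO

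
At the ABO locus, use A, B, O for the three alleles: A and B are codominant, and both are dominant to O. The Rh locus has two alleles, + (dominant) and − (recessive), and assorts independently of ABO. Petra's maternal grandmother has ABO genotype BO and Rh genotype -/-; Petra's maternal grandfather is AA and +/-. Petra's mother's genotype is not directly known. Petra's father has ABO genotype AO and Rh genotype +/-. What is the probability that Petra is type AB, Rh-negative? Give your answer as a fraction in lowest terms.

Petra's mother's ABO genotype from BO × AA: 1/2 AB, 1/2 AO.
Crossing each possibility with the father AO and summing P(type AB): 1/2·1/4 + 1/2·0 = 1/8.
Similarly for Rh via the mother's Rh distribution: P(Rh-) = 3/8.
Independent loci: 1/8 × 3/8 = 3/64.

3/64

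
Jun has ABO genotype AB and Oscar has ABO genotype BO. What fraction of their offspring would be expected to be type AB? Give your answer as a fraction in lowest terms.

ABO cross AB × BO → offspring phenotypes: 1/4 A, 1/2 B, 1/4 AB.
So P(type AB) = 1/4.

1/4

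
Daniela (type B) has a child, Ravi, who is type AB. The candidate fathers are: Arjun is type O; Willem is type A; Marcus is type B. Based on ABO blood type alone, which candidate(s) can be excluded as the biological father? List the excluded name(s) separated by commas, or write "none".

A candidate is excluded only if no genotype consistent with his phenotype could produce a type AB child with a type B mother.
Arjun (type O): no genotype consistent with that phenotype can produce a type-AB child with a type-B mother.
Marcus (type B): no genotype consistent with that phenotype can produce a type-AB child with a type-B mother.

Arjun, Marcus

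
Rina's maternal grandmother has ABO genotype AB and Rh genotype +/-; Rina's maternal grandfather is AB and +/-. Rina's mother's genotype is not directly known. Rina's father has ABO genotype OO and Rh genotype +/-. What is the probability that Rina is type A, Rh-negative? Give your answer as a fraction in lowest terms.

1/8

Rina's mother's ABO genotype from AB × AB: 1/4 AA, 1/2 AB, 1/4 BB.
Crossing each possibility with the father OO and summing P(type A): 1/4·1 + 1/2·1/2 + 1/4·0 = 1/2.
Similarly for Rh via the mother's Rh distribution: P(Rh-) = 1/4.
Independent loci: 1/2 × 1/4 = 1/8.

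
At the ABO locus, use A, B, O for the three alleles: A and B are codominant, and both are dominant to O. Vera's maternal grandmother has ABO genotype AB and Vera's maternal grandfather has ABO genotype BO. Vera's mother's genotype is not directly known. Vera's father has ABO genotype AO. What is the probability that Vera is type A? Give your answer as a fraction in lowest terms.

3/8

Vera's mother's ABO genotype from AB × BO: 1/4 AB, 1/4 AO, 1/4 BB, 1/4 BO.
Crossing each possibility with the father AO and summing P(type A): 1/4·1/2 + 1/4·3/4 + 1/4·0 + 1/4·1/4 = 3/8.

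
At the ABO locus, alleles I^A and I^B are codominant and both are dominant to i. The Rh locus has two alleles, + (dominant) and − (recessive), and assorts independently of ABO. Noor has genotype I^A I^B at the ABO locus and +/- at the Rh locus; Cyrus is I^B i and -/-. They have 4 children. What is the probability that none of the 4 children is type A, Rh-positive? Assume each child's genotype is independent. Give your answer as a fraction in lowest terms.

ABO cross I^A I^B × I^B i → 1/4 A, 1/2 B, 1/4 AB.
Rh cross +/- × -/- → 1/2 Rh+, 1/2 Rh-; so P(type A, Rh-positive) = 1/4 × 1/2 = 1/8 per child.
P(not type A, Rh-positive) = 7/8 for one child; (7/8)^4 = 2401/4096.

2401/4096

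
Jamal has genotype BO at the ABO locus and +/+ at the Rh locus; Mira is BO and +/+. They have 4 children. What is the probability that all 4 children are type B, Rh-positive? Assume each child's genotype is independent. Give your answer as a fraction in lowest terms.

ABO cross BO × BO → 1/4 O, 3/4 B.
Rh cross +/+ × +/+ → 1 Rh+; so P(type B, Rh-positive) = 3/4 × 1 = 3/4 per child.
All 4 independent: (3/4)^4 = 81/256.

81/256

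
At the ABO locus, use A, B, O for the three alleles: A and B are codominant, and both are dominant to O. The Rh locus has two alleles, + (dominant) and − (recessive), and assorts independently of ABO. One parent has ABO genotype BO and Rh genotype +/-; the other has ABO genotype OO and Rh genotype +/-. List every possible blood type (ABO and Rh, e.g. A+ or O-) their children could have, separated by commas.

Gametes from BO × OO give offspring ABO genotypes BO, OO, i.e. phenotypes O, B.
Rh cross +/- × +/- → phenotypes Rh+, Rh-.
Combining independently: O+, O-, B+, B-.

O+, O-, B+, B-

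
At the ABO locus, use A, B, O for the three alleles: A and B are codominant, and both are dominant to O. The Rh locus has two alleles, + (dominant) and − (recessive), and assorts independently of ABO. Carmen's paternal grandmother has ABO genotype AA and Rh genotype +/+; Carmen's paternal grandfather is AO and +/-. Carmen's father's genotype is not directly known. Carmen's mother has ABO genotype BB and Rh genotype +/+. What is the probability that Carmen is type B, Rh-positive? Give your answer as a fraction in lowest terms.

1/4

Carmen's father's ABO genotype from AA × AO: 1/2 AA, 1/2 AO.
Crossing each possibility with the mother BB and summing P(type B): 1/2·0 + 1/2·1/2 = 1/4.
Similarly for Rh via the father's Rh distribution: P(Rh+) = 1.
Independent loci: 1/4 × 1 = 1/4.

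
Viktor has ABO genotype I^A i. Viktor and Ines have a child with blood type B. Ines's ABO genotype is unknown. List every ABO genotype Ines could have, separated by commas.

For each candidate genotype of Ines, check whether crossing it with I^A i can produce every observed child phenotype.
  I^A I^A → possible child types {A} ✗
  I^A I^B → possible child types {A, B, AB} ✓
  I^A i → possible child types {O, A} ✗
  I^B I^B → possible child types {B, AB} ✓
  I^B i → possible child types {O, A, B, AB} ✓
  i i → possible child types {O, A} ✗

I^A I^B, I^B I^B, I^B i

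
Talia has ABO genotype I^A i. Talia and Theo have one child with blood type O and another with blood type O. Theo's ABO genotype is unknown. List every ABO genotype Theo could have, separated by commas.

For each candidate genotype of Theo, check whether crossing it with I^A i can produce every observed child phenotype.
  I^A I^A → possible child types {A} ✗
  I^A I^B → possible child types {A, B, AB} ✗
  I^A i → possible child types {O, A} ✓
  I^B I^B → possible child types {B, AB} ✗
  I^B i → possible child types {O, A, B, AB} ✓
  i i → possible child types {O, A} ✓

I^A i, I^B i, i i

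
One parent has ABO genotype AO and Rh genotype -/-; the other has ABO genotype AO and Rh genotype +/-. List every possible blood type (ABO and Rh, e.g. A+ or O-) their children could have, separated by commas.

O+, O-, A+, A-

Gametes from AO × AO give offspring ABO genotypes AA, AO, OO, i.e. phenotypes O, A.
Rh cross -/- × +/- → phenotypes Rh+, Rh-.
Combining independently: O+, O-, A+, A-.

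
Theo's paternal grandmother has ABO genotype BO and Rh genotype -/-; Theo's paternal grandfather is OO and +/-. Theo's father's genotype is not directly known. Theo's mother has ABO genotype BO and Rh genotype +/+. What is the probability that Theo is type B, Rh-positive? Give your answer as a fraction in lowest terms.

5/8

Theo's father's ABO genotype from BO × OO: 1/2 BO, 1/2 OO.
Crossing each possibility with the mother BO and summing P(type B): 1/2·3/4 + 1/2·1/2 = 5/8.
Similarly for Rh via the father's Rh distribution: P(Rh+) = 1.
Independent loci: 5/8 × 1 = 5/8.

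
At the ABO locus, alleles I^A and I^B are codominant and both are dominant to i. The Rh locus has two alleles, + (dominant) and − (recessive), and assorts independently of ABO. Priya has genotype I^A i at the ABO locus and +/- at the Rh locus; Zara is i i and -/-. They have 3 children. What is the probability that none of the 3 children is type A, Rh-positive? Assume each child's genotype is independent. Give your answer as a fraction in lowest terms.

27/64

ABO cross I^A i × i i → 1/2 O, 1/2 A.
Rh cross +/- × -/- → 1/2 Rh+, 1/2 Rh-; so P(type A, Rh-positive) = 1/2 × 1/2 = 1/4 per child.
P(not type A, Rh-positive) = 3/4 for one child; (3/4)^3 = 27/64.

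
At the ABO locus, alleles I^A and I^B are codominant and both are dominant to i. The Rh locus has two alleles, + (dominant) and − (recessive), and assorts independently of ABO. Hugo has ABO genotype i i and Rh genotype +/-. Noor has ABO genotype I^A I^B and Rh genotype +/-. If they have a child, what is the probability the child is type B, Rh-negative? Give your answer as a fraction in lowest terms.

ABO cross i i × I^A I^B → offspring phenotypes: 1/2 A, 1/2 B.
Rh cross +/- × +/- → 3/4 Rh+, 1/4 Rh-.
Independent loci: P(type B, Rh-negative) = 1/2 × 1/4 = 1/8.

1/8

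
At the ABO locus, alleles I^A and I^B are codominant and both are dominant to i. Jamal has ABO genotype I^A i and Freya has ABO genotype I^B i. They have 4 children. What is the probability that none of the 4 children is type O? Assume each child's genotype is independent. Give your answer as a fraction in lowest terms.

ABO cross I^A i × I^B i → 1/4 O, 1/4 A, 1/4 B, 1/4 AB.
So P(type O) = 1/4 per child.
P(not type O) = 3/4 for one child; (3/4)^4 = 81/256.

81/256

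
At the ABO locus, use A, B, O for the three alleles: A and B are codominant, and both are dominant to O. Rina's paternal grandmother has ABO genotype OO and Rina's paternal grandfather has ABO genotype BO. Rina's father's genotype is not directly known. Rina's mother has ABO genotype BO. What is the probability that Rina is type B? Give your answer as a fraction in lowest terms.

Rina's father's ABO genotype from OO × BO: 1/2 BO, 1/2 OO.
Crossing each possibility with the mother BO and summing P(type B): 1/2·3/4 + 1/2·1/2 = 5/8.

5/8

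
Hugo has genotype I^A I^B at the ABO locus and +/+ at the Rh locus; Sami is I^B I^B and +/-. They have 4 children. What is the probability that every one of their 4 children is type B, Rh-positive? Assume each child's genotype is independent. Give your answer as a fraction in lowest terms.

1/16

ABO cross I^A I^B × I^B I^B → 1/2 B, 1/2 AB.
Rh cross +/+ × +/- → 1 Rh+; so P(type B, Rh-positive) = 1/2 × 1 = 1/2 per child.
All 4 independent: (1/2)^4 = 1/16.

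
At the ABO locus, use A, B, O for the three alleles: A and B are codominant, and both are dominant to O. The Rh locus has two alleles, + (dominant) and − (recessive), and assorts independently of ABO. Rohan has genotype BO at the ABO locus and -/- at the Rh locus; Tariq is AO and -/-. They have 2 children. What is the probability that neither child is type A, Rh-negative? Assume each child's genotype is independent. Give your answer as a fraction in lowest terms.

ABO cross BO × AO → 1/4 O, 1/4 A, 1/4 B, 1/4 AB.
Rh cross -/- × -/- → 1 Rh-; so P(type A, Rh-negative) = 1/4 × 1 = 1/4 per child.
P(not type A, Rh-negative) = 3/4 for one child; (3/4)^2 = 9/16.

9/16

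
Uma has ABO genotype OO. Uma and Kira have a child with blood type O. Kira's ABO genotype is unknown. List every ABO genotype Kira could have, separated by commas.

For each candidate genotype of Kira, check whether crossing it with OO can produce every observed child phenotype.
  AA → possible child types {A} ✗
  AB → possible child types {A, B} ✗
  AO → possible child types {O, A} ✓
  BB → possible child types {B} ✗
  BO → possible child types {O, B} ✓
  OO → possible child types {O} ✓

AO, BO, OO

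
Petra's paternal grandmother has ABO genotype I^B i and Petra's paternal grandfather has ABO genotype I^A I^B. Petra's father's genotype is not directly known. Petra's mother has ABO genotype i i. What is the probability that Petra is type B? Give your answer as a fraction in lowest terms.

Petra's father's ABO genotype from I^B i × I^A I^B: 1/4 I^A I^B, 1/4 I^A i, 1/4 I^B I^B, 1/4 I^B i.
Crossing each possibility with the mother i i and summing P(type B): 1/4·1/2 + 1/4·0 + 1/4·1 + 1/4·1/2 = 1/2.

1/2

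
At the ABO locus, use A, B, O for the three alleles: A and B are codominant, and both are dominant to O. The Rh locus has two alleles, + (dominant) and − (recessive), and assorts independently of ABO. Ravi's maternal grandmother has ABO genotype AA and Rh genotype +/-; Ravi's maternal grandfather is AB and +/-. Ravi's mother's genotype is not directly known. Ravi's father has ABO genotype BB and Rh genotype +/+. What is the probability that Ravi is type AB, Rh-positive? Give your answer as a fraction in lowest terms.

3/4

Ravi's mother's ABO genotype from AA × AB: 1/2 AA, 1/2 AB.
Crossing each possibility with the father BB and summing P(type AB): 1/2·1 + 1/2·1/2 = 3/4.
Similarly for Rh via the mother's Rh distribution: P(Rh+) = 1.
Independent loci: 3/4 × 1 = 3/4.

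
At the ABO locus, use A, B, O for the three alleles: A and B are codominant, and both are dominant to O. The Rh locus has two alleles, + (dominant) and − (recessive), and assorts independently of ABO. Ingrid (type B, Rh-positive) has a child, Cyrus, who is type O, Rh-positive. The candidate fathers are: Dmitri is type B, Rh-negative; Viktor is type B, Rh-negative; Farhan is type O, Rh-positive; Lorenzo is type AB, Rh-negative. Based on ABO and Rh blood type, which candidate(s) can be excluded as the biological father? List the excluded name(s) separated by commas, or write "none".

Lorenzo

A candidate is excluded only if no genotype consistent with his phenotype could produce a type O, Rh-positive child with a type B, Rh-positive mother.
Lorenzo (type AB, Rh-): no genotype consistent with that phenotype can produce a type-O Rh+ child with a type-B mother.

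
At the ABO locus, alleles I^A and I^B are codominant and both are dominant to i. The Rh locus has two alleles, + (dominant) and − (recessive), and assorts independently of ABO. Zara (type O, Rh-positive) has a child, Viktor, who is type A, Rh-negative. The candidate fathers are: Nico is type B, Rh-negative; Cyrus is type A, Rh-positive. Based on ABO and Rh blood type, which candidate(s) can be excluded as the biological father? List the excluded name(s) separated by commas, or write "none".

Nico

A candidate is excluded only if no genotype consistent with his phenotype could produce a type A, Rh-negative child with a type O, Rh-positive mother.
Nico (type B, Rh-): no genotype consistent with that phenotype can produce a type-A Rh- child with a type-O mother.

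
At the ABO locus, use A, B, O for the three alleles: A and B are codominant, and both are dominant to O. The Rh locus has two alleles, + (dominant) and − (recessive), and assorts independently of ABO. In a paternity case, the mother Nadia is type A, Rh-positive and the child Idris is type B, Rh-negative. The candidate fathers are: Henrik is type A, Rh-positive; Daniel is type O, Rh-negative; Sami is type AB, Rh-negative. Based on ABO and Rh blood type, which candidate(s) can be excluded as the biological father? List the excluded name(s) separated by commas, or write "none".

Henrik, Daniel

A candidate is excluded only if no genotype consistent with his phenotype could produce a type B, Rh-negative child with a type A, Rh-positive mother.
Henrik (type A, Rh+): no genotype consistent with that phenotype can produce a type-B Rh- child with a type-A mother.
Daniel (type O, Rh-): no genotype consistent with that phenotype can produce a type-B Rh- child with a type-A mother.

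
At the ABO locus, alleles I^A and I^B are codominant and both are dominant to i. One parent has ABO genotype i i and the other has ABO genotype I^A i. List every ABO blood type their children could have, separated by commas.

O, A

Gametes from i i × I^A i give offspring ABO genotypes I^A i, i i, i.e. phenotypes O, A.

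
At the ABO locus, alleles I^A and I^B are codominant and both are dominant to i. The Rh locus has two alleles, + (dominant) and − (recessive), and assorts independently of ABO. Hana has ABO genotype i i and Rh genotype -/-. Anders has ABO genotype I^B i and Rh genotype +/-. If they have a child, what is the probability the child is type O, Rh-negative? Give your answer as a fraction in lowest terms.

1/4

ABO cross i i × I^B i → offspring phenotypes: 1/2 O, 1/2 B.
Rh cross -/- × +/- → 1/2 Rh+, 1/2 Rh-.
Independent loci: P(type O, Rh-negative) = 1/2 × 1/2 = 1/4.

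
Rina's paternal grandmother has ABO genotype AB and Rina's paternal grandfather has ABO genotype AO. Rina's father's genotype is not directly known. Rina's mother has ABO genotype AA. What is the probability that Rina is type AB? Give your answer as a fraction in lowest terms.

1/4

Rina's father's ABO genotype from AB × AO: 1/4 AA, 1/4 AB, 1/4 AO, 1/4 BO.
Crossing each possibility with the mother AA and summing P(type AB): 1/4·0 + 1/4·1/2 + 1/4·0 + 1/4·1/2 = 1/4.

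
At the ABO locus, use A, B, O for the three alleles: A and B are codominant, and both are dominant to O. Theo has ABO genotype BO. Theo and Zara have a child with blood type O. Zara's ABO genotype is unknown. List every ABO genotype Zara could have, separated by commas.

AO, BO, OO

For each candidate genotype of Zara, check whether crossing it with BO can produce every observed child phenotype.
  AA → possible child types {A, AB} ✗
  AB → possible child types {A, B, AB} ✗
  AO → possible child types {O, A, B, AB} ✓
  BB → possible child types {B} ✗
  BO → possible child types {O, B} ✓
  OO → possible child types {O, B} ✓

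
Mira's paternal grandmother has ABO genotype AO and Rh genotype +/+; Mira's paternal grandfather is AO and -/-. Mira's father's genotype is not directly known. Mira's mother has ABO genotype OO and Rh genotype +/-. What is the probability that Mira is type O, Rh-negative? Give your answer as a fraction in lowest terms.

1/8

Mira's father's ABO genotype from AO × AO: 1/4 AA, 1/2 AO, 1/4 OO.
Crossing each possibility with the mother OO and summing P(type O): 1/4·0 + 1/2·1/2 + 1/4·1 = 1/2.
Similarly for Rh via the father's Rh distribution: P(Rh-) = 1/4.
Independent loci: 1/2 × 1/4 = 1/8.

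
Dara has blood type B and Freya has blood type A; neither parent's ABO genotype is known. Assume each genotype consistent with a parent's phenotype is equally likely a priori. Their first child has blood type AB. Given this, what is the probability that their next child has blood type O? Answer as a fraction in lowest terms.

Possible genotypes: Dara ∈ {I^B I^B, I^B i}; Freya ∈ {I^A I^A, I^A i}.
Weight each parental genotype pair by prior × P(type-AB child):
  I^B I^B × I^A I^A: posterior weight 4/9; P(next child type O) = 0.
  I^B I^B × I^A i: posterior weight 2/9; P(next child type O) = 0.
  I^B i × I^A I^A: posterior weight 2/9; P(next child type O) = 0.
  I^B i × I^A i: posterior weight 1/9; P(next child type O) = 1/4.
Weighted sum = 1/36.

1/36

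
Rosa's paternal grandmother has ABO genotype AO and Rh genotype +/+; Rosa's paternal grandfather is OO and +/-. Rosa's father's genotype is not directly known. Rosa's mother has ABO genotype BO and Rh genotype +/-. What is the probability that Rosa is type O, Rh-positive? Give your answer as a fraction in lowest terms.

Rosa's father's ABO genotype from AO × OO: 1/2 AO, 1/2 OO.
Crossing each possibility with the mother BO and summing P(type O): 1/2·1/4 + 1/2·1/2 = 3/8.
Similarly for Rh via the father's Rh distribution: P(Rh+) = 7/8.
Independent loci: 3/8 × 7/8 = 21/64.

21/64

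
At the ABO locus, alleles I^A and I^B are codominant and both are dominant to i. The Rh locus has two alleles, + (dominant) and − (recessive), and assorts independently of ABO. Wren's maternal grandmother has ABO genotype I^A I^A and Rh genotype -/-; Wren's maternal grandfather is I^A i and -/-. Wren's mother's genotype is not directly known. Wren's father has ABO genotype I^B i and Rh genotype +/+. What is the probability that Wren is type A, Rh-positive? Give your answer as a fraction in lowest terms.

Wren's mother's ABO genotype from I^A I^A × I^A i: 1/2 I^A I^A, 1/2 I^A i.
Crossing each possibility with the father I^B i and summing P(type A): 1/2·1/2 + 1/2·1/4 = 3/8.
Similarly for Rh via the mother's Rh distribution: P(Rh+) = 1.
Independent loci: 3/8 × 1 = 3/8.

3/8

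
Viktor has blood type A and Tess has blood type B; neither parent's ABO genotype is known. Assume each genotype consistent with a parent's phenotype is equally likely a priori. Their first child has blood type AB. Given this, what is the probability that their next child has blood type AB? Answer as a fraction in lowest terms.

Possible genotypes: Viktor ∈ {I^A I^A, I^A i}; Tess ∈ {I^B I^B, I^B i}.
Weight each parental genotype pair by prior × P(type-AB child):
  I^A I^A × I^B I^B: posterior weight 4/9; P(next child type AB) = 1.
  I^A I^A × I^B i: posterior weight 2/9; P(next child type AB) = 1/2.
  I^A i × I^B I^B: posterior weight 2/9; P(next child type AB) = 1/2.
  I^A i × I^B i: posterior weight 1/9; P(next child type AB) = 1/4.
Weighted sum = 25/36.

25/36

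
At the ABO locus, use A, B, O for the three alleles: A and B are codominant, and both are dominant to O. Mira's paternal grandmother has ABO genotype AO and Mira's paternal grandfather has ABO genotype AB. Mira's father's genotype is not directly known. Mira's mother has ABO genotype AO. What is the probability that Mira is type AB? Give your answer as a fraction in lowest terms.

Mira's father's ABO genotype from AO × AB: 1/4 AA, 1/4 AB, 1/4 AO, 1/4 BO.
Crossing each possibility with the mother AO and summing P(type AB): 1/4·0 + 1/4·1/4 + 1/4·0 + 1/4·1/4 = 1/8.

1/8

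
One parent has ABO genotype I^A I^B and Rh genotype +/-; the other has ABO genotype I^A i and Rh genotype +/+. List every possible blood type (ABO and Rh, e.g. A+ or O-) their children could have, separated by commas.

Gametes from I^A I^B × I^A i give offspring ABO genotypes I^A I^A, I^A I^B, I^A i, I^B i, i.e. phenotypes A, B, AB.
Rh cross +/- × +/+ → phenotypes Rh+.
Combining independently: A+, B+, AB+.

A+, B+, AB+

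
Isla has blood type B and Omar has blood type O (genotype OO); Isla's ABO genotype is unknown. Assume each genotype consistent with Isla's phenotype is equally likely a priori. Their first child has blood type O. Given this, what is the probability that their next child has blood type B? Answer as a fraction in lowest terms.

Possible genotypes: Isla ∈ {BB, BO}; Omar ∈ {OO}.
Weight each parental genotype pair by prior × P(type-O child):
  BO × OO: posterior weight 1; P(next child type B) = 1/2.
Weighted sum = 1/2.

1/2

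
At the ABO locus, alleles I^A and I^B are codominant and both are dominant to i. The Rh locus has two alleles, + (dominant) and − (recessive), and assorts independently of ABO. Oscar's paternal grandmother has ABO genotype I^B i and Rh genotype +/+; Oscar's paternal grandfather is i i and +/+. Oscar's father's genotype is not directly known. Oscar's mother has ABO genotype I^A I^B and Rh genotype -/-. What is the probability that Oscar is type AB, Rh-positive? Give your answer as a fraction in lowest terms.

1/8

Oscar's father's ABO genotype from I^B i × i i: 1/2 I^B i, 1/2 i i.
Crossing each possibility with the mother I^A I^B and summing P(type AB): 1/2·1/4 + 1/2·0 = 1/8.
Similarly for Rh via the father's Rh distribution: P(Rh+) = 1.
Independent loci: 1/8 × 1 = 1/8.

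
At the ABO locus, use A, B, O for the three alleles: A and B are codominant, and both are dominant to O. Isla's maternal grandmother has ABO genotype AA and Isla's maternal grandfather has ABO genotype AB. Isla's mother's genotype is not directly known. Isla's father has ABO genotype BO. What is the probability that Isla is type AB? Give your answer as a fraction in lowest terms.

Isla's mother's ABO genotype from AA × AB: 1/2 AA, 1/2 AB.
Crossing each possibility with the father BO and summing P(type AB): 1/2·1/2 + 1/2·1/4 = 3/8.

3/8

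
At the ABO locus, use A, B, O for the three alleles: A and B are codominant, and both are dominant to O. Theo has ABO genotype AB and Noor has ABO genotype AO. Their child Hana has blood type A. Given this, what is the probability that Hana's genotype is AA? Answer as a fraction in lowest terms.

1/2

Cross AB × AO → 1/4 AA, 1/4 AB, 1/4 AO, 1/4 BO.
Type-A genotypes among offspring: AA (1/4), AO (1/4); total 1/2.
P(AA | type A) = (1/4) / (1/2) = 1/2.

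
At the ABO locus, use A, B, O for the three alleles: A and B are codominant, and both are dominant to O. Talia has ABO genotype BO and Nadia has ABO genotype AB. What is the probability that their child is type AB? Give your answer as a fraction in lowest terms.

1/4

ABO cross BO × AB → offspring phenotypes: 1/4 A, 1/2 B, 1/4 AB.
So P(type AB) = 1/4.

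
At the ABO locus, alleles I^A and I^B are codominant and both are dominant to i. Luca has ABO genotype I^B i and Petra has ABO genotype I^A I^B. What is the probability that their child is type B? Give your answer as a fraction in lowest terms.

ABO cross I^B i × I^A I^B → offspring phenotypes: 1/4 A, 1/2 B, 1/4 AB.
So P(type B) = 1/2.

1/2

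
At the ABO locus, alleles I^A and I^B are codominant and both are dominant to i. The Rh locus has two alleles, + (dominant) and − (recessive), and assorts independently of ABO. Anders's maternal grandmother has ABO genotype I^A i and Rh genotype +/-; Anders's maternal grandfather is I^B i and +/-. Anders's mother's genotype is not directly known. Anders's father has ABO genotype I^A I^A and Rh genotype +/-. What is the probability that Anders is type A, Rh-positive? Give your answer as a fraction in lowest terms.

Anders's mother's ABO genotype from I^A i × I^B i: 1/4 I^A I^B, 1/4 I^A i, 1/4 I^B i, 1/4 i i.
Crossing each possibility with the father I^A I^A and summing P(type A): 1/4·1/2 + 1/4·1 + 1/4·1/2 + 1/4·1 = 3/4.
Similarly for Rh via the mother's Rh distribution: P(Rh+) = 3/4.
Independent loci: 3/4 × 3/4 = 9/16.

9/16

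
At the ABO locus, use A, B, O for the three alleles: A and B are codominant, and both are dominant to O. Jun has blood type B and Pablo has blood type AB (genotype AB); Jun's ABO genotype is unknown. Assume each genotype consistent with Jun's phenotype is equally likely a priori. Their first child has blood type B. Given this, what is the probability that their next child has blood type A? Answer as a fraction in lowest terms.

Possible genotypes: Jun ∈ {BB, BO}; Pablo ∈ {AB}.
Weight each parental genotype pair by prior × P(type-B child):
  BB × AB: posterior weight 1/2; P(next child type A) = 0.
  BO × AB: posterior weight 1/2; P(next child type A) = 1/4.
Weighted sum = 1/8.

1/8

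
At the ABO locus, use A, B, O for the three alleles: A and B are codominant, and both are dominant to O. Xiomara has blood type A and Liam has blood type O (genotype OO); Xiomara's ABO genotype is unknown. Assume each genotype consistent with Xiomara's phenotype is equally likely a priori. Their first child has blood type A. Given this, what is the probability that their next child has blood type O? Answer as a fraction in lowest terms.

Possible genotypes: Xiomara ∈ {AA, AO}; Liam ∈ {OO}.
Weight each parental genotype pair by prior × P(type-A child):
  AA × OO: posterior weight 2/3; P(next child type O) = 0.
  AO × OO: posterior weight 1/3; P(next child type O) = 1/2.
Weighted sum = 1/6.

1/6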